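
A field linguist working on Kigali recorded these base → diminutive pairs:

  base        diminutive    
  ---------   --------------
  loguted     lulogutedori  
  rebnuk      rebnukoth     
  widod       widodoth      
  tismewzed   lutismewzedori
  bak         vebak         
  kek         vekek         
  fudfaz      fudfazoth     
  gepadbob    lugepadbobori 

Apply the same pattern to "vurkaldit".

luvurkalditori

bak and rebnuk both end in -k yet inflect differently (vebak, rebnukoth), so the final letter is not what conditions the rule; the number of vowels is.
"vurkaldit" has 3 vowels. The stems with 3 vowels (loguted → lulogutedori, gepadbob → lugepadbobori, tismewzed → lutismewzedori) add lu- … -ori around the stem.
So vurkaldit → luvurkalditori.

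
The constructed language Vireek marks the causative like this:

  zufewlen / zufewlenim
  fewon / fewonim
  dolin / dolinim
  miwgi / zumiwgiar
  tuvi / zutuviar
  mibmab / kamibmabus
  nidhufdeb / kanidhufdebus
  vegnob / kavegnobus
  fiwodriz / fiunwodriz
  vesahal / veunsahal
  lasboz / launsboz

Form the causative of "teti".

zutetiar

dolin and miwgi both have last vowel 'i' yet inflect differently (dolinim, zumiwgiar), so the last vowel is not what conditions the rule; the final letter is.
"teti" ends in -i. The stems ending in -i (miwgi → zumiwgiar, tuvi → zutuviar) add zu- … -ar around the stem.
The other patterns: stems ending in -n add -im; stems ending in -b add ka- … -us around the stem; stems ending in -l or -z insert -un- after the first vowel.
So teti → zutetiar.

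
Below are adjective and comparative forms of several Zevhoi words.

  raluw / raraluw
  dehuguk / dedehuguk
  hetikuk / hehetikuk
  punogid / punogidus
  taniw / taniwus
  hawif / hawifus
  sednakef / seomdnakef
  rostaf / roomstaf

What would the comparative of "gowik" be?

raluw and taniw both end in -w yet inflect differently (raraluw, taniwus), so the final letter is not what conditions the rule; the last vowel is.
"gowik" has last vowel 'i'. The stems whose last vowel is 'i' (punogid → punogidus, taniw → taniwus, hawif → hawifus) add -us.
So gowik → gowikus.

gowikus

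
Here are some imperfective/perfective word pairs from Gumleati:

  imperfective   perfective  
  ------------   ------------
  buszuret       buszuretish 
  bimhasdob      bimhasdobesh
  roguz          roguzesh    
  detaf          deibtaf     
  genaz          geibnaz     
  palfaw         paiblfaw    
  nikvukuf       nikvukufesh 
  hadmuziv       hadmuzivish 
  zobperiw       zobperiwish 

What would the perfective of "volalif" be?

palfaw and zobperiw both end in -w yet inflect differently (paiblfaw, zobperiwish), so the final letter is not what conditions the rule; the last vowel is.
"volalif" has last vowel 'i'. The stems whose last vowel is 'i' (zobperiw → zobperiwish, hadmuziv → hadmuzivish) add -ish.
So volalif → volalifish.

volalifish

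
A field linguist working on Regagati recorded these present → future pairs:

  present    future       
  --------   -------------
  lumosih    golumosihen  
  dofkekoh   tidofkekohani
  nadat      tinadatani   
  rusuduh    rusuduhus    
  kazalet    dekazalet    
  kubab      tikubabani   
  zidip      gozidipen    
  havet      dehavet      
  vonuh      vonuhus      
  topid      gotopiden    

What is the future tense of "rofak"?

tirofakani

rusuduh and lumosih both end in -h yet inflect differently (rusuduhus, golumosihen), so the final letter is not what conditions the rule; the last vowel is.
"rofak" has last vowel 'a'. The stems whose last vowel is 'a' (nadat → tinadatani, kubab → tikubabani) add ti- … -ani around the stem.
The other patterns: stems whose last vowel is 'e' add the prefix de-; stems whose last vowel is 'u' add -us; stems whose last vowel is 'i' add go- … -en around the stem.
So rofak → tirofakani.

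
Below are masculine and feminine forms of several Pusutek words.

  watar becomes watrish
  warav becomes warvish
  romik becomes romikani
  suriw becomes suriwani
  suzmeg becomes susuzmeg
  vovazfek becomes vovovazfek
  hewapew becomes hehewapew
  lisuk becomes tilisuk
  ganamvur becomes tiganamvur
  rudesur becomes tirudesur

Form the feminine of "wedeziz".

romik and vovazfek both end in -k yet inflect differently (romikani, vovovazfek), so the final letter is not what conditions the rule; the last vowel is.
"wedeziz" has last vowel 'i'. The stems whose last vowel is 'i' (romik → romikani, suriw → suriwani) add -ani.
So wedeziz → wedezizani.

wedezizani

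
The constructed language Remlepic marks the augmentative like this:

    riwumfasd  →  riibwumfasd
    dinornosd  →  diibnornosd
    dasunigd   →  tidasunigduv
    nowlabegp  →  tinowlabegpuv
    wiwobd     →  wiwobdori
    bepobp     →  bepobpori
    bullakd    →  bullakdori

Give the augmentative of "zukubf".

riwumfasd and dasunigd both end in -d yet inflect differently (riibwumfasd, tidasunigduv), so the final letter is not what conditions the rule; the second-to-last letter is.
"zukubf" has second-to-last letter 'b'. The stems whose second-to-last letter is 'b' (wiwobd → wiwobdori, bepobp → bepobpori) add -ori.
So zukubf → zukubfori.

zukubfori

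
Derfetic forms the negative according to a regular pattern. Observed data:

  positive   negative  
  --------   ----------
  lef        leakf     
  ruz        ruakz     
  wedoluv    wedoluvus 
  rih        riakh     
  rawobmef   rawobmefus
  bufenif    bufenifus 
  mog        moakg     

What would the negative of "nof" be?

noakf

"nof" has 1 vowel. The stems with 1 vowel (lef → leakf, mog → moakg, ruz → ruakz) insert -ak- after the first vowel.
So nof → noakf.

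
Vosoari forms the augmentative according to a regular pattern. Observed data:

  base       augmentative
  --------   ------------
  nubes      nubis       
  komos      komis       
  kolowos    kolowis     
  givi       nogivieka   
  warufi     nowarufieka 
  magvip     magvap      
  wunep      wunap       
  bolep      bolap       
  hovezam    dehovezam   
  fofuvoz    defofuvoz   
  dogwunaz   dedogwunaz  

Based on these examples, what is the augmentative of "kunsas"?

kunsis

givi and magvip both have last vowel 'i' yet inflect differently (nogivieka, magvap), so the last vowel is not what conditions the rule; the final letter is.
"kunsas" ends in -s. The stems ending in -s (nubes → nubis, komos → komis, kolowos → kolowis) change the last vowel to 'i'.
The other patterns: stems ending in -i add no- … -eka around the stem; stems ending in -p change the last vowel to 'a'; stems ending in -m or -z add the prefix de-.
So kunsas → kunsis.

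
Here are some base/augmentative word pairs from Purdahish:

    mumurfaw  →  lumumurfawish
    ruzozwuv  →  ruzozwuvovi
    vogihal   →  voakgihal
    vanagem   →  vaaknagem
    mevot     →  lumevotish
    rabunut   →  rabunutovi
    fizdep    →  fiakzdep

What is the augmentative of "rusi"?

rusiovi

rabunut and mevot both end in -t yet inflect differently (rabunutovi, lumevotish), so the final letter is not what conditions the rule; the first letter is.
"rusi" begins with r-. The stems beginning with r- (ruzozwuv → ruzozwuvovi, rabunut → rabunutovi) add -ovi.
So rusi → rusiovi.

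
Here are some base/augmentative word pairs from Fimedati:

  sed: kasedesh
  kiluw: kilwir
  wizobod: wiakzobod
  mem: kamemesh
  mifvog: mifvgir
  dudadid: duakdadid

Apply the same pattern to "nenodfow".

neaknodfow

"nenodfow" has 3 vowels. The stems with 3 vowels (wizobod → wiakzobod, dudadid → duakdadid) insert -ak- after the first vowel.
The other patterns: stems with 1 vowel add ka- … -esh around the stem; stems with 2 vowels delete the last vowel and add -ir.
So nenodfow → neaknodfow.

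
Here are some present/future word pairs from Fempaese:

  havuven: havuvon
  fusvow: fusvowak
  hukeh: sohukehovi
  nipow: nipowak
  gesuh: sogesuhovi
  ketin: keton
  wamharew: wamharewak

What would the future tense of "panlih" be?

wamharew and havuven both have last vowel 'e' yet inflect differently (wamharewak, havuvon), so the last vowel is not what conditions the rule; the final letter is.
"panlih" ends in -h. The stems ending in -h (hukeh → sohukehovi, gesuh → sogesuhovi) add so- … -ovi around the stem.
The other patterns: stems ending in -w add -ak; stems ending in -n change the last vowel to 'o'.
So panlih → sopanlihovi.

sopanlihovi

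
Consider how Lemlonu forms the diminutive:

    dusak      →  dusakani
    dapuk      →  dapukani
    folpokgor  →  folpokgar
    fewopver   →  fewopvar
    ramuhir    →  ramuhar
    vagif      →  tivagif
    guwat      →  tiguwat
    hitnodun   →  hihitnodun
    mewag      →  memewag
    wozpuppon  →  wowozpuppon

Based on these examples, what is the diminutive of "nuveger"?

nuvegar

ramuhir and vagif both have last vowel 'i' yet inflect differently (ramuhar, tivagif), so the last vowel is not what conditions the rule; the final letter is.
"nuveger" ends in -r. The stems ending in -r (folpokgor → folpokgar, fewopver → fewopvar, ramuhir → ramuhar) change the last vowel to 'a'.
The other patterns: stems ending in -k add -ani; stems ending in -f or -t add the prefix ti-; stems ending in -g or -n repeat the first consonant+vowel as a prefix.
So nuveger → nuvegar.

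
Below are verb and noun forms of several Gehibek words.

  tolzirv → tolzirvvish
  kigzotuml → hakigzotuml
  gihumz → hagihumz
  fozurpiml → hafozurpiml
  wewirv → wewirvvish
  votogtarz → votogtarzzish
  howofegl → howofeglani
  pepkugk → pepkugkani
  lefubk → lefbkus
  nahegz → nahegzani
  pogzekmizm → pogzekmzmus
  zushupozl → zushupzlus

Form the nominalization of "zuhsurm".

zuhsurmmish

howofegl and kigzotuml both end in -l yet inflect differently (howofeglani, hakigzotuml), so the final letter is not what conditions the rule; the second-to-last letter is.
"zuhsurm" has second-to-last letter 'r'. The stems whose second-to-last letter is 'r' (votogtarz → votogtarzzish, tolzirv → tolzirvvish, wewirv → wewirvvish) double the final consonant and add -ish.
The other patterns: stems whose second-to-last letter is 'g' add -ani; stems whose second-to-last letter is 'm' add the prefix ha-; stems whose second-to-last letter is 'b' or 'z' delete the last vowel and add -us.
So zuhsurm → zuhsurmmish.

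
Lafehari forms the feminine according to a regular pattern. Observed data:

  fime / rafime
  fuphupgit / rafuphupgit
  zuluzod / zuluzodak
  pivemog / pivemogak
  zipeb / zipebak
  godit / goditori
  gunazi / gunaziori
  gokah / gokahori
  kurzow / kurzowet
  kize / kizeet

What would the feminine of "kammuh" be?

kammuhet

fuphupgit and godit both end in -t yet inflect differently (rafuphupgit, goditori), so the final letter is not what conditions the rule; the first letter is.
"kammuh" begins with k-. The stems beginning with k- (kurzow → kurzowet, kize → kizeet) add -et.
The other patterns: stems beginning with f- add the prefix ra-; stems beginning with p- or z- add -ak; stems beginning with g- add -ori.
So kammuh → kammuhet.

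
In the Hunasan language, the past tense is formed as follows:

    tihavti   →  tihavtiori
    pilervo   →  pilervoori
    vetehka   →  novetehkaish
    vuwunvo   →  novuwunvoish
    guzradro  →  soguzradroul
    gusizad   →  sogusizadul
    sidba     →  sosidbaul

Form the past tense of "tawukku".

pilervo and vuwunvo both end in -o yet inflect differently (pilervoori, novuwunvoish), so the final letter is not what conditions the rule; the first letter is.
"tawukku" begins with t-. The one such stem in the data (tihavti → tihavtiori) adds -ori, so the same rule applies.
The other patterns: stems beginning with v- add no- … -ish around the stem; stems beginning with g- or s- add so- … -ul around the stem.
So tawukku → tawukkuori.

tawukkuori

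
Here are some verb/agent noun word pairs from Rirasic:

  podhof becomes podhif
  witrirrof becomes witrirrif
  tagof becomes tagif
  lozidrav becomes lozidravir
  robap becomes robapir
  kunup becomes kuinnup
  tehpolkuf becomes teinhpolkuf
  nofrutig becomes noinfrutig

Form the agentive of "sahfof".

sahfif

robap and kunup both end in -p yet inflect differently (robapir, kuinnup), so the final letter is not what conditions the rule; the last vowel is.
"sahfof" has last vowel 'o'. The stems whose last vowel is 'o' (podhof → podhif, witrirrof → witrirrif, tagof → tagif) change the last vowel to 'i'.
The other patterns: stems whose last vowel is 'a' add -ir; stems whose last vowel is 'i' or 'u' insert -in- after the first vowel.
So sahfof → sahfif.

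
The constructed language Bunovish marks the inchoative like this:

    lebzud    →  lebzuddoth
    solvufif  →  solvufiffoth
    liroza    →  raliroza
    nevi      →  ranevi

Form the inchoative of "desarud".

desaruddoth

solvufif and nevi both have last vowel 'i' yet inflect differently (solvufiffoth, ranevi), so the last vowel is not what conditions the rule; whether the stem ends in a vowel or a consonant is.
"desarud" ends in a consonant. The stems ending in a consonant (lebzud → lebzuddoth, solvufif → solvufiffoth) double the final consonant and add -oth.
The other pattern: stems ending in a vowel add the prefix ra-.
So desarud → desaruddoth.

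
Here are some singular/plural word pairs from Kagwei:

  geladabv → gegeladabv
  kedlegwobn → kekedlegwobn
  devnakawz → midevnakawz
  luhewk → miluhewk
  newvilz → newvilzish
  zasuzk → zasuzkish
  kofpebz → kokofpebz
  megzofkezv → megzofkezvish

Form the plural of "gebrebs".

devnakawz and kofpebz both end in -z yet inflect differently (midevnakawz, kokofpebz), so the final letter is not what conditions the rule; the second-to-last letter is.
"gebrebs" has second-to-last letter 'b'. The stems whose second-to-last letter is 'b' (kedlegwobn → kekedlegwobn, kofpebz → kokofpebz, geladabv → gegeladabv) repeat the first consonant+vowel as a prefix.
So gebrebs → gegebrebs.

gegebrebs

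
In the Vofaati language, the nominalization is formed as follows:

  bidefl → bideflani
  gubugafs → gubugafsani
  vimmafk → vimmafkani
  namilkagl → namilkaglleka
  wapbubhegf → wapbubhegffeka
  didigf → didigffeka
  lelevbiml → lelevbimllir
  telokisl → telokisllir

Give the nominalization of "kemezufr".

bidefl and namilkagl both end in -l yet inflect differently (bideflani, namilkaglleka), so the final letter is not what conditions the rule; the second-to-last letter is.
"kemezufr" has second-to-last letter 'f'. The stems whose second-to-last letter is 'f' (bidefl → bideflani, gubugafs → gubugafsani, vimmafk → vimmafkani) add -ani.
So kemezufr → kemezufrani.

kemezufrani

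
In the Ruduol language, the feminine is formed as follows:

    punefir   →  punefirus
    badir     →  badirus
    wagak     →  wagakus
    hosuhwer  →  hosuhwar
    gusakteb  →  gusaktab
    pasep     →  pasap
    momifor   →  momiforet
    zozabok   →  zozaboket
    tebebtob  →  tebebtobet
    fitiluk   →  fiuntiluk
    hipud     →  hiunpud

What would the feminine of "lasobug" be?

launsobug

"lasobug" has last vowel 'u'. The stems whose last vowel is 'u' (fitiluk → fiuntiluk, hipud → hiunpud) insert -un- after the first vowel.
The other patterns: stems whose last vowel is 'a' or 'i' add -us; stems whose last vowel is 'e' change the last vowel to 'a'; stems whose last vowel is 'o' add -et.
So lasobug → launsobug.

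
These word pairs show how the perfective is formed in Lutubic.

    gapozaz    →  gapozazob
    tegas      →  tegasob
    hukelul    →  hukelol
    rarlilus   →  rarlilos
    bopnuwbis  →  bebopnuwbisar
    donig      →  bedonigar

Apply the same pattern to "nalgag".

nalgagob

tegas and rarlilus both end in -s yet inflect differently (tegasob, rarlilos), so the final letter is not what conditions the rule; the last vowel is.
"nalgag" has last vowel 'a'. The stems whose last vowel is 'a' (gapozaz → gapozazob, tegas → tegasob) add -ob.
The other patterns: stems whose last vowel is 'u' change the last vowel to 'o'; stems whose last vowel is 'i' add be- … -ar around the stem.
So nalgag → nalgagob.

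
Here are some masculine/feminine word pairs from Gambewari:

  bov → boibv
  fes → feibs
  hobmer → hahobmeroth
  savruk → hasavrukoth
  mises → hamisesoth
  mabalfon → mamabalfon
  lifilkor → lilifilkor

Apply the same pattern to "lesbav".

fes and mises both end in -s yet inflect differently (feibs, hamisesoth), so the final letter is not what conditions the rule; the number of vowels is.
"lesbav" has 2 vowels. The stems with 2 vowels (hobmer → hahobmeroth, savruk → hasavrukoth, mises → hamisesoth) add ha- … -oth around the stem.
So lesbav → halesbavoth.

halesbavoth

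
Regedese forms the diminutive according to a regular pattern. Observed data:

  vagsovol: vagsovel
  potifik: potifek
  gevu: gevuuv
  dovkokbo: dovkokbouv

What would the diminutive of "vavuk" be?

dovkokbo and vagsovol both have last vowel 'o' yet inflect differently (dovkokbouv, vagsovel), so the last vowel is not what conditions the rule; whether the stem ends in a vowel or a consonant is.
"vavuk" ends in a consonant. The stems ending in a consonant (vagsovol → vagsovel, potifik → potifek) change the last vowel to 'e'.
So vavuk → vavek.

vavek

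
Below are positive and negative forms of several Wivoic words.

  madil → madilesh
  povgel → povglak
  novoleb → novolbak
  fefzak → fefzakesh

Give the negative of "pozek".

povgel and madil both end in -l yet inflect differently (povglak, madilesh), so the final letter is not what conditions the rule; the last vowel is.
"pozek" has last vowel 'e'. The stems whose last vowel is 'e' (povgel → povglak, novoleb → novolbak) delete the last vowel and add -ak.
So pozek → pozkak.

pozkak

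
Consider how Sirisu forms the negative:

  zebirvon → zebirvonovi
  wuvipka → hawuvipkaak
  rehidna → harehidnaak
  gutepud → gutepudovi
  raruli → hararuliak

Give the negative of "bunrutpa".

habunrutpaak

zebirvon and raruli both have 3 vowels yet inflect differently (zebirvonovi, hararuliak), so the number of vowels is not what conditions the rule; whether the stem ends in a vowel or a consonant is.
"bunrutpa" ends in a vowel. The stems ending in a vowel (raruli → hararuliak, rehidna → harehidnaak, wuvipka → hawuvipkaak) add ha- … -ak around the stem.
The other pattern: stems ending in a consonant add -ovi.
So bunrutpa → habunrutpaak.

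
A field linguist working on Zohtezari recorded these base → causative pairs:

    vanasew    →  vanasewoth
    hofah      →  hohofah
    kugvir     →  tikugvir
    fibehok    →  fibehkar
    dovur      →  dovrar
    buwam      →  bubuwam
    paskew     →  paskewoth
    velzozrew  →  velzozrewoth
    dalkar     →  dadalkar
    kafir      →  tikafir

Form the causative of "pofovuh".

"pofovuh" has last vowel 'u'. The one such stem in the data (dovur → dovrar) deletes the last vowel and adds -ar (as does fibehok), so the same rule applies.
The other patterns: stems whose last vowel is 'a' repeat the first consonant+vowel as a prefix; stems whose last vowel is 'e' add -oth; stems whose last vowel is 'i' add the prefix ti-.
So pofovuh → pofovhar.

pofovhar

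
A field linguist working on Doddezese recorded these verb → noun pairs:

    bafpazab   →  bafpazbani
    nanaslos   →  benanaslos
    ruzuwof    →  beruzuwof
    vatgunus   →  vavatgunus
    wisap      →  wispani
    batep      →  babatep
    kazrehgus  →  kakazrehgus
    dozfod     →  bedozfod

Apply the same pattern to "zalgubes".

wisap and batep both end in -p yet inflect differently (wispani, babatep), so the final letter is not what conditions the rule; the last vowel is.
"zalgubes" has last vowel 'e'. The one such stem in the data (batep → babatep) repeats the first consonant+vowel as a prefix (as do kazrehgus, vatgunus), so the same rule applies.
The other patterns: stems whose last vowel is 'a' delete the last vowel and add -ani; stems whose last vowel is 'o' add the prefix be-.
So zalgubes → zazalgubes.

zazalgubes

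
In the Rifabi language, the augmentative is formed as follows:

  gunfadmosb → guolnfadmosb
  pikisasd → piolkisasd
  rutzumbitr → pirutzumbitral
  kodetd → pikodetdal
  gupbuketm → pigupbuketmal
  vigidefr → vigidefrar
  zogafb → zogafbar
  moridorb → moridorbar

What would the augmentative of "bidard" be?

pikisasd and kodetd both end in -d yet inflect differently (piolkisasd, pikodetdal), so the final letter is not what conditions the rule; the second-to-last letter is.
"bidard" has second-to-last letter 'r'. The one such stem in the data (moridorb → moridorbar) adds -ar, so the same rule applies.
The other patterns: stems whose second-to-last letter is 's' insert -ol- after the first vowel; stems whose second-to-last letter is 't' add pi- … -al around the stem.
So bidard → bidardar.

bidardar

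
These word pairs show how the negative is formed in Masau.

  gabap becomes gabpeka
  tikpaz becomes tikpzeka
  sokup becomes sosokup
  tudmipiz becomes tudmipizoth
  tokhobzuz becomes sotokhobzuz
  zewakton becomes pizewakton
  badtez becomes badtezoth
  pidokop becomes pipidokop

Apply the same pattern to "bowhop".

"bowhop" has last vowel 'o'. The stems whose last vowel is 'o' (zewakton → pizewakton, pidokop → pipidokop) add the prefix pi-.
The other patterns: stems whose last vowel is 'a' delete the last vowel and add -eka; stems whose last vowel is 'u' add the prefix so-; stems whose last vowel is 'e' or 'i' add -oth.
So bowhop → pibowhop.

pibowhop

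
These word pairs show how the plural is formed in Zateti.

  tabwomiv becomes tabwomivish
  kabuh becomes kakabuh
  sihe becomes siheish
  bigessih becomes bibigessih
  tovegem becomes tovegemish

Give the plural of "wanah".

wawanah

bigessih and tabwomiv both have last vowel 'i' yet inflect differently (bibigessih, tabwomivish), so the last vowel is not what conditions the rule; the final letter is.
"wanah" ends in -h. The stems ending in -h (kabuh → kakabuh, bigessih → bibigessih) repeat the first consonant+vowel as a prefix.
The other pattern: stems ending in -e, -m or -v add -ish.
So wanah → wawanah.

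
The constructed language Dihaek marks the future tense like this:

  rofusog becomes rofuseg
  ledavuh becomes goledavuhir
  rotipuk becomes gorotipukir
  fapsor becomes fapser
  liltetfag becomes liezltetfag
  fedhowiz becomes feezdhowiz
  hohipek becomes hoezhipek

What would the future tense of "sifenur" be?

gosifenurir

"sifenur" has last vowel 'u'. The stems whose last vowel is 'u' (ledavuh → goledavuhir, rotipuk → gorotipukir) add go- … -ir around the stem.
The other patterns: stems whose last vowel is 'o' change the last vowel to 'e'; stems whose last vowel is 'a', 'e' or 'i' insert -ez- after the first vowel.
So sifenur → gosifenurir.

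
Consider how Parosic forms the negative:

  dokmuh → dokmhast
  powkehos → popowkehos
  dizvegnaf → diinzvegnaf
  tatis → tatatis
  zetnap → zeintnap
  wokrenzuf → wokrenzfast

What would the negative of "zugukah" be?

dizvegnaf and wokrenzuf both end in -f yet inflect differently (diinzvegnaf, wokrenzfast), so the final letter is not what conditions the rule; the last vowel is.
"zugukah" has last vowel 'a'. The stems whose last vowel is 'a' (dizvegnaf → diinzvegnaf, zetnap → zeintnap) insert -in- after the first vowel.
So zugukah → zuingukah.

zuingukah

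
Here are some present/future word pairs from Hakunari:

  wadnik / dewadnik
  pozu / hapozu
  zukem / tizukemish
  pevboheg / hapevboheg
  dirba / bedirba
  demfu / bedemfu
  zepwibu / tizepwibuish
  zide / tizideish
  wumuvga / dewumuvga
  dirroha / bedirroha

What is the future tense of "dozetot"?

bedozetot

demfu and pozu both end in -u yet inflect differently (bedemfu, hapozu), so the final letter is not what conditions the rule; the first letter is.
"dozetot" begins with d-. The stems beginning with d- (demfu → bedemfu, dirba → bedirba, dirroha → bedirroha) add the prefix be-.
So dozetot → bedozetot.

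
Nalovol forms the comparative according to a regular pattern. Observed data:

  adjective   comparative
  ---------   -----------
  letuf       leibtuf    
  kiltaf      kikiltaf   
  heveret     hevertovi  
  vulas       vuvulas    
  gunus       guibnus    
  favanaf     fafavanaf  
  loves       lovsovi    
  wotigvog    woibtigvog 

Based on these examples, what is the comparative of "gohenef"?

gunus and loves both end in -s yet inflect differently (guibnus, lovsovi), so the final letter is not what conditions the rule; the last vowel is.
"gohenef" has last vowel 'e'. The stems whose last vowel is 'e' (loves → lovsovi, heveret → hevertovi) delete the last vowel and add -ovi.
The other patterns: stems whose last vowel is 'o' or 'u' insert -ib- after the first vowel; stems whose last vowel is 'a' repeat the first consonant+vowel as a prefix.
So gohenef → gohenfovi.

gohenfovi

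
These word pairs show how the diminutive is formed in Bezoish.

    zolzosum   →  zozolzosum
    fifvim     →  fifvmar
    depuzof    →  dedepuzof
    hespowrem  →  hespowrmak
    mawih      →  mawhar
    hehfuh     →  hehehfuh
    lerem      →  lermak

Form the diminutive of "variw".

lerem and fifvim both end in -m yet inflect differently (lermak, fifvmar), so the final letter is not what conditions the rule; the last vowel is.
"variw" has last vowel 'i'. The stems whose last vowel is 'i' (fifvim → fifvmar, mawih → mawhar) delete the last vowel and add -ar.
So variw → varwar.

varwar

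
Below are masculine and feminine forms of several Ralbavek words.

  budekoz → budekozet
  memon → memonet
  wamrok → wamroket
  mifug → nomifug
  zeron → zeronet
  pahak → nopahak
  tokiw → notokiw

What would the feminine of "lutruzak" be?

wamrok and pahak both end in -k yet inflect differently (wamroket, nopahak), so the final letter is not what conditions the rule; the last vowel is.
"lutruzak" has last vowel 'a'. The one such stem in the data (pahak → nopahak) adds the prefix no-, so the same rule applies.
So lutruzak → nolutruzak.

nolutruzak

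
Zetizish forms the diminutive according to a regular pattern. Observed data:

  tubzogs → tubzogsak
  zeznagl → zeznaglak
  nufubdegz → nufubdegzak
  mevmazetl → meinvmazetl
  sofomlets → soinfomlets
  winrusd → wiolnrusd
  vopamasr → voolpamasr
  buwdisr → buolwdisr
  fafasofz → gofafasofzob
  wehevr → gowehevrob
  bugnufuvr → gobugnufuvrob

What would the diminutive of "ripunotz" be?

riinpunotz

zeznagl and mevmazetl both end in -l yet inflect differently (zeznaglak, meinvmazetl), so the final letter is not what conditions the rule; the second-to-last letter is.
"ripunotz" has second-to-last letter 't'. The stems whose second-to-last letter is 't' (mevmazetl → meinvmazetl, sofomlets → soinfomlets) insert -in- after the first vowel.
So ripunotz → riinpunotz.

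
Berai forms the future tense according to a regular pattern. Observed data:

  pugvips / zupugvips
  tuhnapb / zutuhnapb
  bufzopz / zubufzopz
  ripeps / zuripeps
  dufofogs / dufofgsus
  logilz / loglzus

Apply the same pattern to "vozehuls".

vozehlsus

"vozehuls" has second-to-last letter 'l'. The one such stem in the data (logilz → loglzus) deletes the last vowel and adds -us (as does dufofogs), so the same rule applies.
The other pattern: stems whose second-to-last letter is 'p' add the prefix zu-.
So vozehuls → vozehlsus.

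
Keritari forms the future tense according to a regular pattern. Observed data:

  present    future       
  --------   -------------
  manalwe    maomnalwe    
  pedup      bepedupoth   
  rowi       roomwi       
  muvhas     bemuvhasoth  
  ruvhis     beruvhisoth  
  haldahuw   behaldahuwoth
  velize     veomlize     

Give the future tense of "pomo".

"pomo" ends in a vowel. The stems ending in a vowel (manalwe → maomnalwe, rowi → roomwi, velize → veomlize) insert -om- after the first vowel.
The other pattern: stems ending in a consonant add be- … -oth around the stem.
So pomo → poommo.

poommo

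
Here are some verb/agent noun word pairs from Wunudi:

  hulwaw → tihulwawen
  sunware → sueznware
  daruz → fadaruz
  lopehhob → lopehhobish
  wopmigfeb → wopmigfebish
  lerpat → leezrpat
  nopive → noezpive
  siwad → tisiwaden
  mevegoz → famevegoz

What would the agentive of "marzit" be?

maezrzit

wopmigfeb and sunware both have last vowel 'e' yet inflect differently (wopmigfebish, sueznware), so the last vowel is not what conditions the rule; the final letter is.
"marzit" ends in -t. The one such stem in the data (lerpat → leezrpat) inserts -ez- after the first vowel (as do sunware, nopive), so the same rule applies.
So marzit → maezrzit.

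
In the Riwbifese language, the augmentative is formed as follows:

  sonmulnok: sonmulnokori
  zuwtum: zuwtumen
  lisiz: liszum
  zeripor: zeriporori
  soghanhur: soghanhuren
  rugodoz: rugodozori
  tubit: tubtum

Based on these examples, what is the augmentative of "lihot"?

soghanhur and zeripor both end in -r yet inflect differently (soghanhuren, zeriporori), so the final letter is not what conditions the rule; the last vowel is.
"lihot" has last vowel 'o'. The stems whose last vowel is 'o' (sonmulnok → sonmulnokori, zeripor → zeriporori, rugodoz → rugodozori) add -ori.
So lihot → lihotori.

lihotori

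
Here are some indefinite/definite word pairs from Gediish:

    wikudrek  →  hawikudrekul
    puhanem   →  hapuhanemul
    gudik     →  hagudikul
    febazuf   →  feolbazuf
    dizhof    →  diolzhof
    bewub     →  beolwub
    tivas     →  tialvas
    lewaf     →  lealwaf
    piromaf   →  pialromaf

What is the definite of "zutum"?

febazuf and lewaf both end in -f yet inflect differently (feolbazuf, lealwaf), so the final letter is not what conditions the rule; the last vowel is.
"zutum" has last vowel 'u'. The stems whose last vowel is 'u' (febazuf → feolbazuf, bewub → beolwub) insert -ol- after the first vowel.
So zutum → zuoltum.

zuoltum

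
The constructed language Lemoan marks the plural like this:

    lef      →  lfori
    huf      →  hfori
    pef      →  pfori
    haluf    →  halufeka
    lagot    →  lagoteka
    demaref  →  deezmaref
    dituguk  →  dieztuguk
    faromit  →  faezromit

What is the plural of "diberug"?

diezberug

lef and haluf both end in -f yet inflect differently (lfori, halufeka), so the final letter is not what conditions the rule; the number of vowels is.
"diberug" has 3 vowels. The stems with 3 vowels (demaref → deezmaref, dituguk → dieztuguk, faromit → faezromit) insert -ez- after the first vowel.
So diberug → diezberug.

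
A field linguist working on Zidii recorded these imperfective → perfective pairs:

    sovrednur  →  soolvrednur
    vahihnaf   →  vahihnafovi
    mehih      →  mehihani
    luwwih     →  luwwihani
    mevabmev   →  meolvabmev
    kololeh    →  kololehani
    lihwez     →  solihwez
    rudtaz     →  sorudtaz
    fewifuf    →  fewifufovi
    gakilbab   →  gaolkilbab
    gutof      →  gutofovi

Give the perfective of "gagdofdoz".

sogagdofdoz

vahihnaf and rudtaz both have last vowel 'a' yet inflect differently (vahihnafovi, sorudtaz), so the last vowel is not what conditions the rule; the final letter is.
"gagdofdoz" ends in -z. The stems ending in -z (rudtaz → sorudtaz, lihwez → solihwez) add the prefix so-.
The other patterns: stems ending in -f add -ovi; stems ending in -h add -ani; stems ending in -b, -r or -v insert -ol- after the first vowel.
So gagdofdoz → sogagdofdoz.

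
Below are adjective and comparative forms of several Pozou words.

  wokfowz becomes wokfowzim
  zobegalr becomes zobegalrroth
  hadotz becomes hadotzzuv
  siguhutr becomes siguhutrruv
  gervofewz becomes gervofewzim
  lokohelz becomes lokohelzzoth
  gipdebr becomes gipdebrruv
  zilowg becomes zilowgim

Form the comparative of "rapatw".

"rapatw" has second-to-last letter 't'. The stems whose second-to-last letter is 't' (hadotz → hadotzzuv, siguhutr → siguhutrruv) double the final consonant and add -uv.
So rapatw → rapatwwuv.

rapatwwuv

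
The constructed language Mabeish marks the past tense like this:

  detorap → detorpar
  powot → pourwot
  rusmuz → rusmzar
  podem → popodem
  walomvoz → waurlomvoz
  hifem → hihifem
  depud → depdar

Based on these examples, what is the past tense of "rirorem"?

"rirorem" has last vowel 'e'. The stems whose last vowel is 'e' (hifem → hihifem, podem → popodem) repeat the first consonant+vowel as a prefix.
So rirorem → ririrorem.

ririrorem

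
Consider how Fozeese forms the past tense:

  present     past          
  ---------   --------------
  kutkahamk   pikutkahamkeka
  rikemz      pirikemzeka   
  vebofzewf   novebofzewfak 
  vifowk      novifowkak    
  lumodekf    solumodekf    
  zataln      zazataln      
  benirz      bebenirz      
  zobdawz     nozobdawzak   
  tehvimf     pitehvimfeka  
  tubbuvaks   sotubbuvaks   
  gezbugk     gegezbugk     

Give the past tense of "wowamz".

vifowk and kutkahamk both end in -k yet inflect differently (novifowkak, pikutkahamkeka), so the final letter is not what conditions the rule; the second-to-last letter is.
"wowamz" has second-to-last letter 'm'. The stems whose second-to-last letter is 'm' (kutkahamk → pikutkahamkeka, tehvimf → pitehvimfeka, rikemz → pirikemzeka) add pi- … -eka around the stem.
The other patterns: stems whose second-to-last letter is 'w' add no- … -ak around the stem; stems whose second-to-last letter is 'k' add the prefix so-; stems whose second-to-last letter is 'g', 'l' or 'r' repeat the first consonant+vowel as a prefix.
So wowamz → piwowamzeka.

piwowamzeka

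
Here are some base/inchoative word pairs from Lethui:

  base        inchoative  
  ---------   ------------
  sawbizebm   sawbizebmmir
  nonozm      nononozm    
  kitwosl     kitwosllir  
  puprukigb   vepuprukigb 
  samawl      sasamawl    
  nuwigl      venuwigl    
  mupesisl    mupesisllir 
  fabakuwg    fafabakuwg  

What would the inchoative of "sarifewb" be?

kitwosl and nuwigl both end in -l yet inflect differently (kitwosllir, venuwigl), so the final letter is not what conditions the rule; the second-to-last letter is.
"sarifewb" has second-to-last letter 'w'. The stems whose second-to-last letter is 'w' (fabakuwg → fafabakuwg, samawl → sasamawl) repeat the first consonant+vowel as a prefix.
The other patterns: stems whose second-to-last letter is 'b' or 's' double the final consonant and add -ir; stems whose second-to-last letter is 'g' add the prefix ve-.
So sarifewb → sasarifewb.

sasarifewb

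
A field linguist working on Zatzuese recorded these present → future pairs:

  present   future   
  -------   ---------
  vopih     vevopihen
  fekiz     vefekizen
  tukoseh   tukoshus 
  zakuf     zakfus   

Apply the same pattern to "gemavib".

vegemaviben

vopih and tukoseh both end in -h yet inflect differently (vevopihen, tukoshus), so the final letter is not what conditions the rule; the last vowel is.
"gemavib" has last vowel 'i'. The stems whose last vowel is 'i' (vopih → vevopihen, fekiz → vefekizen) add ve- … -en around the stem.
The other pattern: stems whose last vowel is 'e' or 'u' delete the last vowel and add -us.
So gemavib → vegemaviben.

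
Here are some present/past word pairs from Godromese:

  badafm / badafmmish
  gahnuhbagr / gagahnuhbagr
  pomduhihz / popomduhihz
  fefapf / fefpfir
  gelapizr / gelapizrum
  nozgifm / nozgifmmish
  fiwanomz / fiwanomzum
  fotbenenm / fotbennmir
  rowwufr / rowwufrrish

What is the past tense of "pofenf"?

pofnfir

"pofenf" has second-to-last letter 'n'. The one such stem in the data (fotbenenm → fotbennmir) deletes the last vowel and adds -ir (as does fefapf), so the same rule applies.
So pofenf → pofnfir.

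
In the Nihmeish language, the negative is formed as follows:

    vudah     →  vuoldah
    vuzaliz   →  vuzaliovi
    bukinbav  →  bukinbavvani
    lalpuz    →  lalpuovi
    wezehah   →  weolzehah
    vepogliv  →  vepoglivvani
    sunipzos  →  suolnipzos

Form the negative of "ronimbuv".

vepogliv and vuzaliz both have last vowel 'i' yet inflect differently (vepoglivvani, vuzaliovi), so the last vowel is not what conditions the rule; the final letter is.
"ronimbuv" ends in -v. The stems ending in -v (vepogliv → vepoglivvani, bukinbav → bukinbavvani) double the final consonant and add -ani.
So ronimbuv → ronimbuvvani.

ronimbuvvani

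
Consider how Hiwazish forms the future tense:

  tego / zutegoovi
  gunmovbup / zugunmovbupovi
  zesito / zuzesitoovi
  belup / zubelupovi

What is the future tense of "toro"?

Every pair shown (tego → zutegoovi, gunmovbup → zugunmovbupovi, zesito → zuzesitoovi, …) follows the same rule: add zu- … -ovi around the stem.
So toro → zutoroovi.

zutoroovi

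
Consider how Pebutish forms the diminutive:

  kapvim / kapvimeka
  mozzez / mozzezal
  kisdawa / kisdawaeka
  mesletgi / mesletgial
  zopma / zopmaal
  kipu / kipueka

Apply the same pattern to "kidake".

kidakeeka

"kidake" begins with k-. The stems beginning with k- (kisdawa → kisdawaeka, kapvim → kapvimeka, kipu → kipueka) add -eka.
So kidake → kidakeeka.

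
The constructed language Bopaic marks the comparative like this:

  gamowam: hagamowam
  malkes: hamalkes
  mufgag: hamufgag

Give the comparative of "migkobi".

hamigkobi

Every pair shown (gamowam → hagamowam, malkes → hamalkes, mufgag → hamufgag) follows the same rule: add the prefix ha-.
So migkobi → hamigkobi.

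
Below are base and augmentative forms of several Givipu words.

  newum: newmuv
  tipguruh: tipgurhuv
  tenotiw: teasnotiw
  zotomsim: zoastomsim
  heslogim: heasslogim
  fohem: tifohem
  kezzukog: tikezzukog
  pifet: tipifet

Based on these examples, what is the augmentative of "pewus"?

pewsuv

newum and zotomsim both end in -m yet inflect differently (newmuv, zoastomsim), so the final letter is not what conditions the rule; the last vowel is.
"pewus" has last vowel 'u'. The stems whose last vowel is 'u' (newum → newmuv, tipguruh → tipgurhuv) delete the last vowel and add -uv.
So pewus → pewsuv.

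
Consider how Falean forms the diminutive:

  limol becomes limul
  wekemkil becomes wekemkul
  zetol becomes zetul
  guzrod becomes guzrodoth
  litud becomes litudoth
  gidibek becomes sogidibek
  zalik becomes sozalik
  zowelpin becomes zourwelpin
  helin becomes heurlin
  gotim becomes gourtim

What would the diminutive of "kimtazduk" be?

sokimtazduk

limol and guzrod both have last vowel 'o' yet inflect differently (limul, guzrodoth), so the last vowel is not what conditions the rule; the final letter is.
"kimtazduk" ends in -k. The stems ending in -k (gidibek → sogidibek, zalik → sozalik) add the prefix so-.
The other patterns: stems ending in -l change the last vowel to 'u'; stems ending in -d add -oth; stems ending in -m or -n insert -ur- after the first vowel.
So kimtazduk → sokimtazduk.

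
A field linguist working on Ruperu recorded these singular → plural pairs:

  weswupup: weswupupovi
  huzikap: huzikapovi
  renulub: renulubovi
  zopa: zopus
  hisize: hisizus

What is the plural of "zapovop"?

zopa and huzikap both have last vowel 'a' yet inflect differently (zopus, huzikapovi), so the last vowel is not what conditions the rule; whether the stem ends in a vowel or a consonant is.
"zapovop" ends in a consonant. The stems ending in a consonant (huzikap → huzikapovi, weswupup → weswupupovi, renulub → renulubovi) add -ovi.
So zapovop → zapovopovi.

zapovopovi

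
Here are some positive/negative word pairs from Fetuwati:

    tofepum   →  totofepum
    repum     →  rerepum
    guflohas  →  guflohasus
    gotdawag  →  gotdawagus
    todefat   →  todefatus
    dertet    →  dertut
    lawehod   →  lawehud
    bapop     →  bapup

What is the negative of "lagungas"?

todefat and dertet both end in -t yet inflect differently (todefatus, dertut), so the final letter is not what conditions the rule; the last vowel is.
"lagungas" has last vowel 'a'. The stems whose last vowel is 'a' (guflohas → guflohasus, gotdawag → gotdawagus, todefat → todefatus) add -us.
The other patterns: stems whose last vowel is 'u' repeat the first consonant+vowel as a prefix; stems whose last vowel is 'e' or 'o' change the last vowel to 'u'.
So lagungas → lagungasus.

lagungasus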